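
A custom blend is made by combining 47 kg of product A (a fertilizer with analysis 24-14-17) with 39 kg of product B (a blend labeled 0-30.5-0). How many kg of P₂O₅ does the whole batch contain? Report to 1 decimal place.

18.5 kg P₂O₅

P₂O₅ mass = 14%×47 + 30.5%×39 = 18.475 kg.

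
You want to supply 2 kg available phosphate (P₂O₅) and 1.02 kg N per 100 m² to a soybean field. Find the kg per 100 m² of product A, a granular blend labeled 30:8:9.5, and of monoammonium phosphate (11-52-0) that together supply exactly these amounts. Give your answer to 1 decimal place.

With a, b = kg per 100 m² of product A and monoammonium phosphate:
P₂O₅: 0.08·a + 0.52·b = 2
N: 0.3·a + 0.11·b = 1.02
From row1: a = (2 − 0.52·b) / 0.08.
Into row2: 0.3·(2 − 0.52·b)/0.08 + 0.11·b = 1.02 → b = 3.52174, a = 2.1087.

2.1 kg product A, 3.5 kg monoammonium phosphate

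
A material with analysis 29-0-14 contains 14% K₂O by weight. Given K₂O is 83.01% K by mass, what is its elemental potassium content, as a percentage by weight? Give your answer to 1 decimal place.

11.6% K

%K = 14 × 0.8301 = 11.6214%.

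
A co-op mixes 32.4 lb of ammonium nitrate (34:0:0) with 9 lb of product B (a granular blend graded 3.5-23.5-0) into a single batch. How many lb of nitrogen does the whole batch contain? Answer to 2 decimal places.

N mass = 34%×32.4 + 3.5%×9 = 11.331 lb.

11.33 lb N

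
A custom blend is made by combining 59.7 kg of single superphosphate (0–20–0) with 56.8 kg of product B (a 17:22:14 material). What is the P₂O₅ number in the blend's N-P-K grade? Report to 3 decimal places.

Total mass = 59.7 + 56.8 = 116.5 kg.
P₂O₅ mass = 20%×59.7 + 22%×56.8 = 24.436 kg.
% P₂O₅ = 24.436 / 116.5 = 20.9751%.

20.975% P₂O₅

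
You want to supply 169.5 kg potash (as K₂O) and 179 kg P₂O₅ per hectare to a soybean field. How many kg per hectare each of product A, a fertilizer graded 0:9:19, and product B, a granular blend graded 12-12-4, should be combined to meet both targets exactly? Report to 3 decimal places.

686.458 kg product A, 976.823 kg product B

Per-hectare balance (a = product A, b = product B):
K₂O: 0.19·a + 0.04·b = 169.5
P₂O₅: 0.09·a + 0.12·b = 179
Eliminate b: (row1) − 0.04/0.12·(row2) → 0.16·a = 109.833, so a = 686.4583.
Then b = (179 − 0.09·686.4583) / 0.12 = 976.8229.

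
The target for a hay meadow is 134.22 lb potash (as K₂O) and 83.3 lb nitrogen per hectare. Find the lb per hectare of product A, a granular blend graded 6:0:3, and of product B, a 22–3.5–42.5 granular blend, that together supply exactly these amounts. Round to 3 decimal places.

310.799 lb product A, 293.873 lb product B

With a, b = lb per hectare of product A and product B:
K₂O: 0.03·a + 0.425·b = 134.22
N: 0.06·a + 0.22·b = 83.3
Eliminate a: (row1) − 0.03/0.06·(row2) → 0.315·b = 92.57, so b = 293.87302.
Back-substitute: a = (134.22 − 0.425·293.87302) / 0.03 = 310.7989.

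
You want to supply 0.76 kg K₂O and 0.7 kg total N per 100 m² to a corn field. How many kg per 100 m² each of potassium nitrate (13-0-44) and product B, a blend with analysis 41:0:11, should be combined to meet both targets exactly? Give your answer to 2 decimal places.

1.41 kg potassium nitrate, 1.26 kg product B

Per-100 m² balance (a = potassium nitrate, b = product B):
K₂O: 0.44·a + 0.11·b = 0.76
N: 0.13·a + 0.41·b = 0.7
Eliminate b: (row1) − 0.11/0.41·(row2) → 0.405122·a = 0.572195, so a = 1.4124.
Then b = (0.7 − 0.13·1.4124) / 0.41 = 1.25948.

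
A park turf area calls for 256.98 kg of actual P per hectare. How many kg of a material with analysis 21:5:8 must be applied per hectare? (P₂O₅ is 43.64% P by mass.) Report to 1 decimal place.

As P₂O₅: 256.98 / 0.4364 = 588.863 kg per hectare.
Product per hectare = 588.863 / 5% = 11777.27 kg.

11777.3 kg of product per hectare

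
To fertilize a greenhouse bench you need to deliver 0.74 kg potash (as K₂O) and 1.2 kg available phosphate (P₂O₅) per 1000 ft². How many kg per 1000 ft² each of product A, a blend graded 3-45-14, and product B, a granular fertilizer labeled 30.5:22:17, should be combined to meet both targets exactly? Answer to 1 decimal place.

Per-1000 ft² balance (a = product A, b = product B):
K₂O: 0.14·a + 0.17·b = 0.74
P₂O₅: 0.45·a + 0.22·b = 1.2
Eliminate a: (row1) − 0.14/0.45·(row2) → 0.101556·b = 0.366667, so b = 3.6105.
Back-substitute: a = (0.74 − 0.17·3.6105) / 0.14 = 0.901532.

0.9 kg product A, 3.6 kg product B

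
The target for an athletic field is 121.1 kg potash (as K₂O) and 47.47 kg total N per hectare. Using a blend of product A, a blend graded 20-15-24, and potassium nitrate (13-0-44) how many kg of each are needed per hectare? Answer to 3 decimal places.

90.560 kg product A, 225.831 kg potassium nitrate

Let a = kg of product A, b = kg of potassium nitrate (per hectare).
K₂O: 0.24·a + 0.44·b = 121.1
N: 0.2·a + 0.13·b = 47.47
Eliminate a: (row1) − 0.24/0.2·(row2) → 0.284·b = 64.136, so b = 225.83099.
Back-substitute: a = (121.1 − 0.44·225.83099) / 0.24 = 90.5599.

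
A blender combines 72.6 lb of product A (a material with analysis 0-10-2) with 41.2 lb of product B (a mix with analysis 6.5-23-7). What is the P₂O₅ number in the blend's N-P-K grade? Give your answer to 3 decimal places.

Total mass = 72.6 + 41.2 = 113.8 lb.
P₂O₅ mass = 10%×72.6 + 23%×41.2 = 16.736 lb.
% P₂O₅ = 16.736 / 113.8 = 14.7065%.

14.707% P₂O₅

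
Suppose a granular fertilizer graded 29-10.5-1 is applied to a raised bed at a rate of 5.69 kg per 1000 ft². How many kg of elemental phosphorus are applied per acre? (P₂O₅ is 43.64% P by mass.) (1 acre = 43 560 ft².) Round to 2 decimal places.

P₂O₅ per 1000 ft² = 5.69 × 10.5% = 0.59745 kg.
Elemental P = 0.59745 × 0.4364 = 0.260727 kg per 1000 ft².
Convert to per acre: 0.260727 × 43.56 = 11.3573 kg.

11.36 kg P per acre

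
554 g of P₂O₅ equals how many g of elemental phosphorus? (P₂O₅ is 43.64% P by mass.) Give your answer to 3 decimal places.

P = 554 × 0.4364 = 241.7656 g.

241.766 g P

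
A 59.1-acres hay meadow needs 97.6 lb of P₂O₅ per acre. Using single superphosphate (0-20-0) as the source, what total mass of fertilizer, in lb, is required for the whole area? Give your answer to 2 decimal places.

28840.80 lb

Product per acre = 97.6 / 20% = 488 lb.
Total product = 488 × 59.1 = 28840.8 lb.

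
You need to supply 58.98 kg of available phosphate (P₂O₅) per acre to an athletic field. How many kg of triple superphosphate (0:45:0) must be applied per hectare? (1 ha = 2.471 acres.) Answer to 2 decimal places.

323.87 kg of product per hectare

Product per acre = 58.98 / 45% = 131.067 kg.
Convert to per hectare: 131.067 × 2.471 = 323.866 kg.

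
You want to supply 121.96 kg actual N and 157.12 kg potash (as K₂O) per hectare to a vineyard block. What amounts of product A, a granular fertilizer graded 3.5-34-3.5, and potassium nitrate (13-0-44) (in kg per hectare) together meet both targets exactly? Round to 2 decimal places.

3063.30 kg product A, 113.42 kg potassium nitrate

Per-hectare balance (a = product A, b = potassium nitrate):
N: 0.035·a + 0.13·b = 121.96
K₂O: 0.035·a + 0.44·b = 157.12
Solving simultaneously: a = 3063.2995, b = 113.419.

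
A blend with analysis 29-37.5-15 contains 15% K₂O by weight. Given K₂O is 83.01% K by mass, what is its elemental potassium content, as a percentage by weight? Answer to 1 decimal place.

12.5% K

%K = 15 × 0.8301 = 12.4515%.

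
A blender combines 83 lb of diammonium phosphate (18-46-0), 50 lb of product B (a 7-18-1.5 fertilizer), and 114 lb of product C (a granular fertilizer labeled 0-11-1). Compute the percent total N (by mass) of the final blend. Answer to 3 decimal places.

7.466% N

Total mass = 83 + 50 + 114 = 247 lb.
N mass = 18%×83 + 7%×50 + 0%×114 = 18.44 lb.
% N = 18.44 / 247 = 7.46559%.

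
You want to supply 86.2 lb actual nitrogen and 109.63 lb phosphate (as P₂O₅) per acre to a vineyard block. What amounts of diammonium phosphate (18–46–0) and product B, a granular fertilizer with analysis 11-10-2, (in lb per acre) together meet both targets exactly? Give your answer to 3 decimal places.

With a, b = lb per acre of diammonium phosphate and product B:
N: 0.18·a + 0.11·b = 86.2
P₂O₅: 0.46·a + 0.1·b = 109.63
From row1: a = (86.2 − 0.11·b) / 0.18.
Into row2: 0.46·(86.2 − 0.11·b)/0.18 + 0.1·b = 109.63 → b = 611, a = 105.5.

105.500 lb diammonium phosphate, 611.000 lb product B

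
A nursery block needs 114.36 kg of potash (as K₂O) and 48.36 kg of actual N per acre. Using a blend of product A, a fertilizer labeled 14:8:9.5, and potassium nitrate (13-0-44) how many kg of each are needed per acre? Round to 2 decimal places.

Let a = kg of product A, b = kg of potassium nitrate (per acre).
K₂O: 0.095·a + 0.44·b = 114.36
N: 0.14·a + 0.13·b = 48.36
Eliminate a: (row1) − 0.095/0.14·(row2) → 0.351786·b = 81.5443, so b = 231.801.
Back-substitute: a = (114.36 − 0.44·231.801) / 0.095 = 130.1848.

130.18 kg product A, 231.80 kg potassium nitrate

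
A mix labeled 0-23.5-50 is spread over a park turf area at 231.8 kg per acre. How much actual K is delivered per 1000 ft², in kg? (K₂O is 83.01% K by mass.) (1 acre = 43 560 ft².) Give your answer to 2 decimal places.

2.21 kg K per thousand sq ft

K₂O per acre = 231.8 × 50% = 115.9 kg.
Elemental K = 115.9 × 0.8301 = 96.2086 kg per acre.
Convert to per 1000 ft²: 96.2086 × 0.0229568 = 2.20865 kg.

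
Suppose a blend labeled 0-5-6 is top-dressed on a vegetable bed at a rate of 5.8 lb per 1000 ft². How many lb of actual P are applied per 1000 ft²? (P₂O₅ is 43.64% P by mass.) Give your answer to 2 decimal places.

P₂O₅ per 1000 ft² = 5.8 × 5% = 0.29 lb.
Elemental P = 0.29 × 0.4364 = 0.126556 lb per 1000 ft².

0.13 lb P per thousand sq ft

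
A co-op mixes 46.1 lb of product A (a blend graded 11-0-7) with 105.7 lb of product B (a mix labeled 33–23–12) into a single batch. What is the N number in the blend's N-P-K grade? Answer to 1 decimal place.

26.3% N

Total mass = 46.1 + 105.7 = 151.8 lb.
N mass = 11%×46.1 + 33%×105.7 = 39.952 lb.
% N = 39.952 / 151.8 = 26.3188%.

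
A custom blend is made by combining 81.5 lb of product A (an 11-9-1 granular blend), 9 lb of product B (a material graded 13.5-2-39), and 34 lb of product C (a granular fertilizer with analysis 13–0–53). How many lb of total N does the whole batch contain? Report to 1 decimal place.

14.6 lb N

N mass = 11%×81.5 + 13.5%×9 + 13%×34 = 14.6 lb.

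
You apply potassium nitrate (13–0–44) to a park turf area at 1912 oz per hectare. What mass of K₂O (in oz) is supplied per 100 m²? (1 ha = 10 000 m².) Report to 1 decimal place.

8.4 oz K₂O per hundred sq m

K₂O per hectare = 1912 × 44% = 841.28 oz.
Convert to per 100 m²: 841.28 × 0.01 = 8.4128 oz.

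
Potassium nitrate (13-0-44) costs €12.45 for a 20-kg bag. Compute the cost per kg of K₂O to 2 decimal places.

K₂O in bag = 20 × 44% = 8.8 kg.
Cost per kg K₂O = €12.45 / 8.8 = €1.4148.

€1.41 per kg K₂O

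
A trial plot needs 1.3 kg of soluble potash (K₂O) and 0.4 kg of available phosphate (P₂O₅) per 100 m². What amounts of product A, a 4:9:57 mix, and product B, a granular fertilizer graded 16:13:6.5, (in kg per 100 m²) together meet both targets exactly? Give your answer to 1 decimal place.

Let a = kg of product A, b = kg of product B (per 100 m²).
K₂O: 0.57·a + 0.065·b = 1.3
P₂O₅: 0.09·a + 0.13·b = 0.4
From row1: a = (1.3 − 0.065·b) / 0.57.
Into row2: 0.09·(1.3 − 0.065·b)/0.57 + 0.13·b = 0.4 → b = 1.62637, a = 2.09524.

2.1 kg product A, 1.6 kg product B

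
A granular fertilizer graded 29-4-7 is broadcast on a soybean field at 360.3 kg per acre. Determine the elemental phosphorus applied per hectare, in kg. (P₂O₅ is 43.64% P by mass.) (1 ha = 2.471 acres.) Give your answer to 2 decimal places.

P₂O₅ per acre = 360.3 × 4% = 14.412 kg.
Elemental P = 14.412 × 0.4364 = 6.2894 kg per acre.
Convert to per hectare: 6.2894 × 2.471 = 15.5411 kg.

15.54 kg P per hectare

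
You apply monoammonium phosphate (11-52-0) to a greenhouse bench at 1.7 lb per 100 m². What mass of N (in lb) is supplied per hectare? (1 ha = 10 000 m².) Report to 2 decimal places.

18.70 lb N per hectare

nitrogen per 100 m² = 1.7 × 11% = 0.187 lb.
Convert to per hectare: 0.187 × 100 = 18.7 lb.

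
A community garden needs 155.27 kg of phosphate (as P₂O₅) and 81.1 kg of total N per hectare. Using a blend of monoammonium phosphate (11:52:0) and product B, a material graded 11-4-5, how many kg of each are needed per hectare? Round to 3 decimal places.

262.040 kg monoammonium phosphate, 475.233 kg product B

With a, b = kg per hectare of monoammonium phosphate and product B:
P₂O₅: 0.52·a + 0.04·b = 155.27
N: 0.11·a + 0.11·b = 81.1
Eliminate b: (row1) − 0.04/0.11·(row2) → 0.48·a = 125.779, so a = 262.0398.
Then b = (81.1 − 0.11·262.0398) / 0.11 = 475.23295.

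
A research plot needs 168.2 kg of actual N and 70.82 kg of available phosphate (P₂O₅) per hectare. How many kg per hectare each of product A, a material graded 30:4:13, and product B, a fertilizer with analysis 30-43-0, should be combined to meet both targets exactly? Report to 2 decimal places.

Per-hectare balance (a = product A, b = product B):
N: 0.3·a + 0.3·b = 168.2
P₂O₅: 0.04·a + 0.43·b = 70.82
Eliminate b: (row1) − 0.3/0.43·(row2) → 0.272093·a = 118.791, so a = 436.581.
Then b = (70.82 − 0.04·436.581) / 0.43 = 124.085.

436.58 kg product A, 124.09 kg product B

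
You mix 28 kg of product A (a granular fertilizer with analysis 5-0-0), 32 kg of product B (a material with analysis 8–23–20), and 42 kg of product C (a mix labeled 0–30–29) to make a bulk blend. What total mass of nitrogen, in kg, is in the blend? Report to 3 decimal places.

N mass = 5%×28 + 8%×32 + 0%×42 = 3.96 kg.

3.960 kg N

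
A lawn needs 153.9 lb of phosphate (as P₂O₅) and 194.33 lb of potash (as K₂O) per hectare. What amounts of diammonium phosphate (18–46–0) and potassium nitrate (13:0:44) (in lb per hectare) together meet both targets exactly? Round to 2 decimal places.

Per-hectare balance (a = diammonium phosphate, b = potassium nitrate):
P₂O₅: 0.46·a + 0·b = 153.9
K₂O: 0·a + 0.44·b = 194.33
Solving simultaneously: a = 334.565, b = 441.659.

334.57 lb diammonium phosphate, 441.66 lb potassium nitrate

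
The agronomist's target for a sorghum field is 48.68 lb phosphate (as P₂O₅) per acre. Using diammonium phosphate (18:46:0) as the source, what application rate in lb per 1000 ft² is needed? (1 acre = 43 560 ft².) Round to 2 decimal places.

2.43 lb of product per thousand sq ft

Product per acre = 48.68 / 46% = 105.826 lb.
Convert to per 1000 ft²: 105.826 × 0.0229568 = 2.42943 lb.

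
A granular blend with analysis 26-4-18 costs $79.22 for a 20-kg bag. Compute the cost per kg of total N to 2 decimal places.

$15.23 per kg N

N in bag = 20 × 26% = 5.2 kg.
Cost per kg N = $79.22 / 5.2 = $15.2346.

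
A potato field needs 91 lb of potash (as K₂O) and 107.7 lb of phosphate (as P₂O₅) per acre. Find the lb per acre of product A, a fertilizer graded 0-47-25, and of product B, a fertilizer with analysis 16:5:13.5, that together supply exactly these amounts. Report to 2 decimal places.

196.06 lb product A, 310.99 lb product B

With a, b = lb per acre of product A and product B:
K₂O: 0.25·a + 0.135·b = 91
P₂O₅: 0.47·a + 0.05·b = 107.7
Eliminate a: (row1) − 0.25/0.47·(row2) → 0.108404·b = 33.7128, so b = 310.991.
Back-substitute: a = (91 − 0.135·310.991) / 0.25 = 196.0648.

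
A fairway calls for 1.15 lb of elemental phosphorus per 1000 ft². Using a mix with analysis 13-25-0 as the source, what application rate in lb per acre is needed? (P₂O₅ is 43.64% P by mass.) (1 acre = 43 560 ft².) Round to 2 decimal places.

459.16 lb of product per acre

As P₂O₅: 1.15 / 0.4364 = 2.6352 lb per 1000 ft².
Product per 1000 ft² = 2.6352 / 25% = 10.5408 lb.
Convert to per acre: 10.5408 × 43.56 = 459.157 lb.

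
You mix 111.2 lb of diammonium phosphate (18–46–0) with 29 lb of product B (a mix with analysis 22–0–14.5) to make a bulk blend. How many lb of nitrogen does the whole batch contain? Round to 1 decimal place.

26.4 lb N

N mass = 18%×111.2 + 22%×29 = 26.396 lb.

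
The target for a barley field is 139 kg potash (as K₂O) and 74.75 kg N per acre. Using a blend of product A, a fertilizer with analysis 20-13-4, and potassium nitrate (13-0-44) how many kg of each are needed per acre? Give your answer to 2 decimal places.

178.99 kg product A, 299.64 kg potassium nitrate

Let a = kg of product A, b = kg of potassium nitrate (per acre).
K₂O: 0.04·a + 0.44·b = 139
N: 0.2·a + 0.13·b = 74.75
Eliminate b: (row1) − 0.44/0.13·(row2) → -0.636923·a = -114, so a = 178.986.
Then b = (74.75 − 0.2·178.986) / 0.13 = 299.638.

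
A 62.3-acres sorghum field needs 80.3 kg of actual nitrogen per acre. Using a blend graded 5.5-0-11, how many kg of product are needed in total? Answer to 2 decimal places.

90958.00 kg

Product per acre = 80.3 / 5.5% = 1460 kg.
Total product = 1460 × 62.3 = 90958 kg.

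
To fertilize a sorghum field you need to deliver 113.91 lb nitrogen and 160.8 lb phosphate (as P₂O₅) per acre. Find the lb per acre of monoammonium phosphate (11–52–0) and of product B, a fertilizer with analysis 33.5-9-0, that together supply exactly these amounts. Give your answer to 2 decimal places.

265.47 lb monoammonium phosphate, 252.86 lb product B

Let a = lb of monoammonium phosphate, b = lb of product B (per acre).
N: 0.11·a + 0.335·b = 113.91
P₂O₅: 0.52·a + 0.09·b = 160.8
Eliminate a: (row1) − 0.11/0.52·(row2) → 0.315962·b = 79.8946, so b = 252.862.
Back-substitute: a = (113.91 − 0.335·252.862) / 0.11 = 265.466.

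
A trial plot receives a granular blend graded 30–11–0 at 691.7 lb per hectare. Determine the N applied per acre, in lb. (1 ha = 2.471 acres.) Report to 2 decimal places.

83.98 lb N per acre

nitrogen per hectare = 691.7 × 30% = 207.51 lb.
Convert to per acre: 207.51 × 0.404694 = 83.9781 lb.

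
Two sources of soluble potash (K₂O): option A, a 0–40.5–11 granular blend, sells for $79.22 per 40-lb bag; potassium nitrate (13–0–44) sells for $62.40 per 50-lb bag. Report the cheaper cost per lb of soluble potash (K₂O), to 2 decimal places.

option A: K₂O per bag = 40 × 11% = 4.4 lb; cost = 79.22 / 4.4 = $18.0045/lb K₂O.
potassium nitrate: K₂O per bag = 50 × 44% = 22 lb; cost = 62.40 / 22 = $2.8364/lb K₂O.
potassium nitrate is cheaper.

$2.84 per lb K₂O (potassium nitrate)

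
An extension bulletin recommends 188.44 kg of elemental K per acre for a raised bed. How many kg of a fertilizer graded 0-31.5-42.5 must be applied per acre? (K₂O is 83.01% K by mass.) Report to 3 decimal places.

534.138 kg of product per acre

As K₂O: 188.44 / 0.8301 = 227.009 kg per acre.
Product per acre = 227.009 / 42.5% = 534.1383 kg.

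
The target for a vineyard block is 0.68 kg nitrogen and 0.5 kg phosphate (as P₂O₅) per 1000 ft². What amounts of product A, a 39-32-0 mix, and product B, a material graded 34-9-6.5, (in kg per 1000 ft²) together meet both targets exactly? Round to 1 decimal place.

Let a = kg of product A, b = kg of product B (per 1000 ft²).
N: 0.39·a + 0.34·b = 0.68
P₂O₅: 0.32·a + 0.09·b = 0.5
Solving simultaneously: a = 1.47626, b = 0.306649.

1.5 kg product A, 0.3 kg product B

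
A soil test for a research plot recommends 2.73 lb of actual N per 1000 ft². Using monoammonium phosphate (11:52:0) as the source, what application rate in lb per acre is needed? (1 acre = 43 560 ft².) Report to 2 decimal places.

1081.08 lb of product per acre

Product per 1000 ft² = 2.73 / 11% = 24.8182 lb.
Convert to per acre: 24.8182 × 43.56 = 1081.08 lb.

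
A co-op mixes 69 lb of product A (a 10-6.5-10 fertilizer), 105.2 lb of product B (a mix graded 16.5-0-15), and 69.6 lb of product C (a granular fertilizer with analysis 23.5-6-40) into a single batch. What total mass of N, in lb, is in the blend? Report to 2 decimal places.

N mass = 10%×69 + 16.5%×105.2 + 23.5%×69.6 = 40.614 lb.

40.61 lb N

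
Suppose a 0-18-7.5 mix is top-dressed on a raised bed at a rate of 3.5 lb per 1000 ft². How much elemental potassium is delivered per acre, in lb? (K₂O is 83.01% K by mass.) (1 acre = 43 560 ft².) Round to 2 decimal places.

K₂O per 1000 ft² = 3.5 × 7.5% = 0.2625 lb.
Elemental K = 0.2625 × 0.8301 = 0.217901 lb per 1000 ft².
Convert to per acre: 0.217901 × 43.56 = 9.49178 lb.

9.49 lb K per acre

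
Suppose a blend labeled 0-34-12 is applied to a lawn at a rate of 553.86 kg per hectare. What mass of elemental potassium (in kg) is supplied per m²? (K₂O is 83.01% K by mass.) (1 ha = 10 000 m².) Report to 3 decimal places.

K₂O per hectare = 553.86 × 12% = 66.4632 kg.
Elemental K = 66.4632 × 0.8301 = 55.1711 kg per hectare.
Convert to per m²: 55.1711 × 0.0001 = 0.00551711 kg.

0.006 kg K per sq m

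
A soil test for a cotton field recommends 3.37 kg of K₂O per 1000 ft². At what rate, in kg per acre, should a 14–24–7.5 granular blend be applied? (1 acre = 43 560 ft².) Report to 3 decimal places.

1957.296 kg of product per acre

Product per 1000 ft² = 3.37 / 7.5% = 44.9333 kg.
Convert to per acre: 44.9333 × 43.56 = 1957.296 kg.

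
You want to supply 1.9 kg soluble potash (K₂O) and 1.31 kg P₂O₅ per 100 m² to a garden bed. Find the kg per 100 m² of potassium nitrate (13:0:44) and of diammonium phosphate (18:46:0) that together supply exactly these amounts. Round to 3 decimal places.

Let a = kg of potassium nitrate, b = kg of diammonium phosphate (per 100 m²).
K₂O: 0.44·a + 0·b = 1.9
P₂O₅: 0·a + 0.46·b = 1.31
Solving simultaneously: a = 4.31818, b = 2.84783.

4.318 kg potassium nitrate, 2.848 kg diammonium phosphate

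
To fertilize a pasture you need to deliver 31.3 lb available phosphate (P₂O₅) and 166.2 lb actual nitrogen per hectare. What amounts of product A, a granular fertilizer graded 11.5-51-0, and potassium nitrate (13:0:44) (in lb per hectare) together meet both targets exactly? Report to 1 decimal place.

61.4 lb product A, 1224.2 lb potassium nitrate

Let a = lb of product A, b = lb of potassium nitrate (per hectare).
P₂O₅: 0.51·a + 0·b = 31.3
N: 0.115·a + 0.13·b = 166.2
Eliminate a: (row1) − 0.51/0.115·(row2) → -0.576522·b = -705.761, so b = 1224.17.
Back-substitute: a = (31.3 − 0·1224.17) / 0.51 = 61.3725.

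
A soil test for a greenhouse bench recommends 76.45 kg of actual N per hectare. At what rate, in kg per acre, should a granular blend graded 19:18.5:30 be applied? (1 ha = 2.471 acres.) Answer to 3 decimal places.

162.836 kg of product per acre

Product per hectare = 76.45 / 19% = 402.368 kg.
Convert to per acre: 402.368 × 0.404694 = 162.8363 kg.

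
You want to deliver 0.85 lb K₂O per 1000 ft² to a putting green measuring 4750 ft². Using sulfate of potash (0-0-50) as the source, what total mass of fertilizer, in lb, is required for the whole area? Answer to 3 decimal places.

Product per 1000 ft² = 0.85 / 50% = 1.7 lb.
Total product = 1.7 × 4750 / 1000 = 8.075 lb.

8.075 lb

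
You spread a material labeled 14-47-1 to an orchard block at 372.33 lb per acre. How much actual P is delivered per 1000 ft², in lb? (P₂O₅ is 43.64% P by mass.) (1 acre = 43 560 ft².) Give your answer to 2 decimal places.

1.75 lb P per thousand sq ft

P₂O₅ per acre = 372.33 × 47% = 174.995 lb.
Elemental P = 174.995 × 0.4364 = 76.3679 lb per acre.
Convert to per 1000 ft²: 76.3679 × 0.0229568 = 1.75316 lb.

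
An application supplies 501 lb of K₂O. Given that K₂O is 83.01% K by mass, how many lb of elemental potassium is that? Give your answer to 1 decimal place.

K = 501 × 0.8301 = 415.88 lb.

415.9 lb K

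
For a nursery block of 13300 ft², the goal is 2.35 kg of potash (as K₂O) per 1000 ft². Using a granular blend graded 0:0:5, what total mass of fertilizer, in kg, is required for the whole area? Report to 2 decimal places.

Product per 1000 ft² = 2.35 / 5% = 47 kg.
Total product = 47 × 13300 / 1000 = 625.1 kg.

625.10 kg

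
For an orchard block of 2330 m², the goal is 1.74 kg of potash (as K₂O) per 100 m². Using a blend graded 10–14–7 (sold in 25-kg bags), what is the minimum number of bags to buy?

24 bags

Product per 100 m² = 1.74 / 7% = 24.8571 kg.
Total product = 24.8571 × 2330 / 100 = 579.171 kg.
Bags = ⌈579.171 / 25⌉ = 24.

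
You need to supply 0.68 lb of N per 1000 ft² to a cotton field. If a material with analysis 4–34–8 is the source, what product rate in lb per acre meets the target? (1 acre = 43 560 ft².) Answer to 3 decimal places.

740.520 lb of product per acre

Product per 1000 ft² = 0.68 / 4% = 17 lb.
Convert to per acre: 17 × 43.56 = 740.52 lb.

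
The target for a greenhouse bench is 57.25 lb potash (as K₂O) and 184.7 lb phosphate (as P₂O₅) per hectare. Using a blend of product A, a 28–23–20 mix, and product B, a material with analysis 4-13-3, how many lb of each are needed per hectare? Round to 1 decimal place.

99.6 lb product A, 1244.6 lb product B

With a, b = lb per hectare of product A and product B:
K₂O: 0.2·a + 0.03·b = 57.25
P₂O₅: 0.23·a + 0.13·b = 184.7
From row1: a = (57.25 − 0.03·b) / 0.2.
Into row2: 0.23·(57.25 − 0.03·b)/0.2 + 0.13·b = 184.7 → b = 1244.63, a = 99.555.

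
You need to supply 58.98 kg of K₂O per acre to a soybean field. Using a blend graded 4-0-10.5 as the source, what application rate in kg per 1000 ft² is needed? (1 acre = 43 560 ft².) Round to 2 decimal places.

Product per acre = 58.98 / 10.5% = 561.714 kg.
Convert to per 1000 ft²: 561.714 × 0.0229568 = 12.8952 kg.

12.90 kg of product per thousand sq ft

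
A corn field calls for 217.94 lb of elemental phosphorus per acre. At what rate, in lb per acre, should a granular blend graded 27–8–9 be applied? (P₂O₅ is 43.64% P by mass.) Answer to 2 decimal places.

As P₂O₅: 217.94 / 0.4364 = 499.404 lb per acre.
Product per acre = 499.404 / 8% = 6242.553 lb.

6242.55 lb of product per acre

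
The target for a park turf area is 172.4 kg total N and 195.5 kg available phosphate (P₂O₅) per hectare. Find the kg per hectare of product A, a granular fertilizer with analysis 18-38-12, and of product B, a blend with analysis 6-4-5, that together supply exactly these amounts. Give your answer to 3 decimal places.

Let a = kg of product A, b = kg of product B (per hectare).
N: 0.18·a + 0.06·b = 172.4
P₂O₅: 0.38·a + 0.04·b = 195.5
Solving simultaneously: a = 309.8718, b = 1943.7179.

309.872 kg product A, 1943.718 kg product B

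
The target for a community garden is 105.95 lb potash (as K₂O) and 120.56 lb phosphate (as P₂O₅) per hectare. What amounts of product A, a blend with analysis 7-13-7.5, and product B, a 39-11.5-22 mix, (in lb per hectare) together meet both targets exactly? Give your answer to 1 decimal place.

Let a = lb of product A, b = lb of product B (per hectare).
K₂O: 0.075·a + 0.22·b = 105.95
P₂O₅: 0.13·a + 0.115·b = 120.56
Eliminate a: (row1) − 0.075/0.13·(row2) → 0.153654·b = 36.3962, so b = 236.871.
Back-substitute: a = (105.95 − 0.22·236.871) / 0.075 = 717.845.

717.8 lb product A, 236.9 lb product B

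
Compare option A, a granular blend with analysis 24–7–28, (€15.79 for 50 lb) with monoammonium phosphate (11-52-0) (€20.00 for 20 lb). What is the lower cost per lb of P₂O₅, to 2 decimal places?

option A: P₂O₅ per bag = 50 × 7% = 3.5 lb; cost = 15.79 / 3.5 = €4.5114/lb P₂O₅.
monoammonium phosphate: P₂O₅ per bag = 20 × 52% = 10.4 lb; cost = 20.00 / 10.4 = €1.9231/lb P₂O₅.
monoammonium phosphate is cheaper.

€1.92 per lb P₂O₅ (monoammonium phosphate)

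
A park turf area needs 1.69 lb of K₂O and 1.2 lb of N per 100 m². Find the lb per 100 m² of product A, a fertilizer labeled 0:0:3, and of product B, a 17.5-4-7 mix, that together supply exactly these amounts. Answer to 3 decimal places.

Per-100 m² balance (a = product A, b = product B):
K₂O: 0.03·a + 0.07·b = 1.69
N: 0·a + 0.175·b = 1.2
Solving simultaneously: a = 40.3333, b = 6.85714.

40.333 lb product A, 6.857 lb product B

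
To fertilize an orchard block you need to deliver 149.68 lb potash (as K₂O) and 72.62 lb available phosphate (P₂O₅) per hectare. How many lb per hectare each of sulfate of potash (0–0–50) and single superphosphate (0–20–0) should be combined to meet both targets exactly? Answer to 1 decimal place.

299.4 lb sulfate of potash, 363.1 lb single superphosphate

Let a = lb of sulfate of potash, b = lb of single superphosphate (per hectare).
K₂O: 0.5·a + 0·b = 149.68
P₂O₅: 0·a + 0.2·b = 72.62
Solving simultaneously: a = 299.36, b = 363.1.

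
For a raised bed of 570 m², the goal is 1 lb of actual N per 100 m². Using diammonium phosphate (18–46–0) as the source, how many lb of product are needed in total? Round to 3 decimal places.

31.667 lb

Product per 100 m² = 1 / 18% = 5.55556 lb.
Total product = 5.55556 × 570 / 100 = 31.6667 lb.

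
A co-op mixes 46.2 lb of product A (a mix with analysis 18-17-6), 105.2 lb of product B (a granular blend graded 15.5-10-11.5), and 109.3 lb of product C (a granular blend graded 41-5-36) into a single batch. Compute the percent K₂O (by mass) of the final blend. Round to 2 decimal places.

Total mass = 46.2 + 105.2 + 109.3 = 260.7 lb.
K₂O mass = 6%×46.2 + 11.5%×105.2 + 36%×109.3 = 54.218 lb.
% K₂O = 54.218 / 260.7 = 20.7971%.

20.80% K₂O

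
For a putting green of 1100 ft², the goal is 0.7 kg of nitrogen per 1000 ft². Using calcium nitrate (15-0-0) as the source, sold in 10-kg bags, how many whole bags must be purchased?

Product per 1000 ft² = 0.7 / 15% = 4.66667 kg.
Total product = 4.66667 × 1100 / 1000 = 5.13333 kg.
Bags = ⌈5.13333 / 10⌉ = 1.

1 bags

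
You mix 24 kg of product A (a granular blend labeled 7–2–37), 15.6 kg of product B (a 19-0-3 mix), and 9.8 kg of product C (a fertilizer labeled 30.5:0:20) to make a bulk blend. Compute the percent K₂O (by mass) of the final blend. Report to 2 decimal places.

Total mass = 24 + 15.6 + 9.8 = 49.4 kg.
K₂O mass = 37%×24 + 3%×15.6 + 20%×9.8 = 11.308 kg.
% K₂O = 11.308 / 49.4 = 22.8907%.

22.89% K₂O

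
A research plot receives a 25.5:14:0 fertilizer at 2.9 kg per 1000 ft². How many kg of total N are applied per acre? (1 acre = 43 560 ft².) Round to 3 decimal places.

nitrogen per 1000 ft² = 2.9 × 25.5% = 0.7395 kg.
Convert to per acre: 0.7395 × 43.56 = 32.2126 kg.

32.213 kg N per acre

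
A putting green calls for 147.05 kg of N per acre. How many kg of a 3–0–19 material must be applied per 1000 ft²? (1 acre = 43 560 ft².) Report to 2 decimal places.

112.53 kg of product per thousand sq ft

Product per acre = 147.05 / 3% = 4901.67 kg.
Convert to per 1000 ft²: 4901.67 × 0.0229568 = 112.527 kg.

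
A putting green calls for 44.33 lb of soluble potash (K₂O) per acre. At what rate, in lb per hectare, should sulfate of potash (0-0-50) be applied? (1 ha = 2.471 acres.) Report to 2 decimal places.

219.08 lb of product per hectare

Product per acre = 44.33 / 50% = 88.66 lb.
Convert to per hectare: 88.66 × 2.471 = 219.079 lb.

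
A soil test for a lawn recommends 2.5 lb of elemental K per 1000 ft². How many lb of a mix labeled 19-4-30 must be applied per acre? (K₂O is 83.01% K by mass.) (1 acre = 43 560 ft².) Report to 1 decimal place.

As K₂O: 2.5 / 0.8301 = 3.01169 lb per 1000 ft².
Product per 1000 ft² = 3.01169 / 30% = 10.039 lb.
Convert to per acre: 10.039 × 43.56 = 437.297 lb.

437.3 lb of product per acre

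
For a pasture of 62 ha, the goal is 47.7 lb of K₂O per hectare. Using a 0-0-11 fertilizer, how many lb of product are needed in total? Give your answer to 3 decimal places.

26885.455 lb

Product per hectare = 47.7 / 11% = 433.636 lb.
Total product = 433.636 × 62 = 26885.4545 lb.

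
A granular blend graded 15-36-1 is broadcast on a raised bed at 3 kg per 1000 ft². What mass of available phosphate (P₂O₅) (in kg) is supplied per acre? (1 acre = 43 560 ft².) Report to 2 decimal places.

47.04 kg P₂O₅ per acre

P₂O₅ per 1000 ft² = 3 × 36% = 1.08 kg.
Convert to per acre: 1.08 × 43.56 = 47.0448 kg.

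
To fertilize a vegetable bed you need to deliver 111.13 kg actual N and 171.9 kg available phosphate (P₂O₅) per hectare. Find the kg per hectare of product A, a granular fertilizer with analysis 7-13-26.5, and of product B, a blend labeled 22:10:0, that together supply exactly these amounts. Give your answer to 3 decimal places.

1236.343 kg product A, 111.755 kg product B

Per-hectare balance (a = product A, b = product B):
N: 0.07·a + 0.22·b = 111.13
P₂O₅: 0.13·a + 0.1·b = 171.9
Solving simultaneously: a = 1236.3426, b = 111.7546.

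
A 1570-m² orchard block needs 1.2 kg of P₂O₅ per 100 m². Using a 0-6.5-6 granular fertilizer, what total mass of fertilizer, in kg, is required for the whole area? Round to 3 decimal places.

289.846 kg

Product per 100 m² = 1.2 / 6.5% = 18.4615 kg.
Total product = 18.4615 × 1570 / 100 = 289.8462 kg.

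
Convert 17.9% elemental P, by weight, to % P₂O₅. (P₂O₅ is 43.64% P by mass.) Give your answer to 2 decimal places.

41.02% P₂O₅

%P₂O₅ = 17.9 / 0.4364 = 41.0174%.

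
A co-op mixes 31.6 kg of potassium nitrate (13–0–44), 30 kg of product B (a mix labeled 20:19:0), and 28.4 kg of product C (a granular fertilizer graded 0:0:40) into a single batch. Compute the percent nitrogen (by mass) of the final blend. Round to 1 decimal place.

Total mass = 31.6 + 30 + 28.4 = 90 kg.
N mass = 13%×31.6 + 20%×30 + 0%×28.4 = 10.108 kg.
% N = 10.108 / 90 = 11.2311%.

11.2% N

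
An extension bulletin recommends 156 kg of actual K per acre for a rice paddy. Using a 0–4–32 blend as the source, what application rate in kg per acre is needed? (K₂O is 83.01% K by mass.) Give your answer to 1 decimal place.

587.3 kg of product per acre

As K₂O: 156 / 0.8301 = 187.929 kg per acre.
Product per acre = 187.929 / 32% = 587.279 kg.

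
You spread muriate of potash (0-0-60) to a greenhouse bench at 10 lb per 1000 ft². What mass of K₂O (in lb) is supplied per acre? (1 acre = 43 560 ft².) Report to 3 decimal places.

261.360 lb K₂O per acre

K₂O per 1000 ft² = 10 × 60% = 6 lb.
Convert to per acre: 6 × 43.56 = 261.36 lb.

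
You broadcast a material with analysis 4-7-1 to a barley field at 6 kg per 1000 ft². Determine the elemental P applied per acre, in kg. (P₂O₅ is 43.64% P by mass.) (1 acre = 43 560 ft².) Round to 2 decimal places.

7.98 kg P per acre

P₂O₅ per 1000 ft² = 6 × 7% = 0.42 kg.
Elemental P = 0.42 × 0.4364 = 0.183288 kg per 1000 ft².
Convert to per acre: 0.183288 × 43.56 = 7.98403 kg.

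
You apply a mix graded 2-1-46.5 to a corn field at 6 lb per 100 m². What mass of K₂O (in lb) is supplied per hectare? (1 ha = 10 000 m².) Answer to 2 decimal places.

K₂O per 100 m² = 6 × 46.5% = 2.79 lb.
Convert to per hectare: 2.79 × 100 = 279 lb.

279.00 lb K₂O per hectare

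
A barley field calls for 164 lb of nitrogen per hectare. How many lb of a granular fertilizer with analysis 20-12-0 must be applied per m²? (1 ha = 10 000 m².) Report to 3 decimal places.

Product per hectare = 164 / 20% = 820 lb.
Convert to per m²: 820 × 0.0001 = 0.082 lb.

0.082 lb of product per sq m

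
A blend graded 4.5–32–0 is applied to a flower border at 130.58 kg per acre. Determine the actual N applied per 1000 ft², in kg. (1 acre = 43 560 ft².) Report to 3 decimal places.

0.135 kg N per thousand sq ft

nitrogen per acre = 130.58 × 4.5% = 5.8761 kg.
Convert to per 1000 ft²: 5.8761 × 0.0229568 = 0.134897 kg.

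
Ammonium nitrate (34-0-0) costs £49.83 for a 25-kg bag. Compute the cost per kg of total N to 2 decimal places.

£5.86 per kg N

N in bag = 25 × 34% = 8.5 kg.
Cost per kg N = £49.83 / 8.5 = £5.8624.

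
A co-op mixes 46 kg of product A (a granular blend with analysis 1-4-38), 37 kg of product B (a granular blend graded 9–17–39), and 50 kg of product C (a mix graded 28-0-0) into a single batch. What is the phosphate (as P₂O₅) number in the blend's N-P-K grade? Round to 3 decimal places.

Total mass = 46 + 37 + 50 = 133 kg.
P₂O₅ mass = 4%×46 + 17%×37 + 0%×50 = 8.13 kg.
% P₂O₅ = 8.13 / 133 = 6.11278%.

6.113% P₂O₅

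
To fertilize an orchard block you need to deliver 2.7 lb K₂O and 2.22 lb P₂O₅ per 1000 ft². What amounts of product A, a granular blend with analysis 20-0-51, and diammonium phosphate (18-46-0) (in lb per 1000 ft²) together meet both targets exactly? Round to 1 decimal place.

Per-1000 ft² balance (a = product A, b = diammonium phosphate):
K₂O: 0.51·a + 0·b = 2.7
P₂O₅: 0·a + 0.46·b = 2.22
Solving simultaneously: a = 5.29412, b = 4.82609.

5.3 lb product A, 4.8 lb diammonium phosphate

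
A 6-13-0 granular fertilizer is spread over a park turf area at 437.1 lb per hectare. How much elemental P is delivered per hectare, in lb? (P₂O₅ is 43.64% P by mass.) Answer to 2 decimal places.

P₂O₅ per hectare = 437.1 × 13% = 56.823 lb.
Elemental P = 56.823 × 0.4364 = 24.7976 lb per hectare.

24.80 lb P per hectare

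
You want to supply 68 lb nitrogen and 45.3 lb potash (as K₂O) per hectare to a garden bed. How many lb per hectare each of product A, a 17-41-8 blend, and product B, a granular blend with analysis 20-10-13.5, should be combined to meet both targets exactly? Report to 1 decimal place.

Let a = lb of product A, b = lb of product B (per hectare).
N: 0.17·a + 0.2·b = 68
K₂O: 0.08·a + 0.135·b = 45.3
From row1: a = (68 − 0.2·b) / 0.17.
Into row2: 0.08·(68 − 0.2·b)/0.17 + 0.135·b = 45.3 → b = 325.324, a = 17.2662.

17.3 lb product A, 325.3 lb product B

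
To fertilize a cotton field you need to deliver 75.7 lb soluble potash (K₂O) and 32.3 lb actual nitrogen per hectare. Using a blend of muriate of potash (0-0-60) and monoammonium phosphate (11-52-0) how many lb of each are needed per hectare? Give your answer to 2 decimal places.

126.17 lb muriate of potash, 293.64 lb monoammonium phosphate

Let a = lb of muriate of potash, b = lb of monoammonium phosphate (per hectare).
K₂O: 0.6·a + 0·b = 75.7
N: 0·a + 0.11·b = 32.3
Solving simultaneously: a = 126.167, b = 293.636.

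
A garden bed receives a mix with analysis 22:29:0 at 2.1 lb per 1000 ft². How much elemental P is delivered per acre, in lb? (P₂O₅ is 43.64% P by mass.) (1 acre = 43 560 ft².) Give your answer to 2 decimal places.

P₂O₅ per 1000 ft² = 2.1 × 29% = 0.609 lb.
Elemental P = 0.609 × 0.4364 = 0.265768 lb per 1000 ft².
Convert to per acre: 0.265768 × 43.56 = 11.5768 lb.

11.58 lb P per acre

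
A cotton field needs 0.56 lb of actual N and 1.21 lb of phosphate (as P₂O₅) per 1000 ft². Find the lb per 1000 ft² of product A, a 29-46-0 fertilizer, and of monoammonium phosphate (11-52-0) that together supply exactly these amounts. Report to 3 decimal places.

Per-1000 ft² balance (a = product A, b = monoammonium phosphate):
N: 0.29·a + 0.11·b = 0.56
P₂O₅: 0.46·a + 0.52·b = 1.21
Solving simultaneously: a = 1.57784, b = 0.931138.

1.578 lb product A, 0.931 lb monoammonium phosphate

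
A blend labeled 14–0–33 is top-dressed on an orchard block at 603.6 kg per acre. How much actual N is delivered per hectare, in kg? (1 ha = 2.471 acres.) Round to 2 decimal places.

208.81 kg N per hectare

nitrogen per acre = 603.6 × 14% = 84.504 kg.
Convert to per hectare: 84.504 × 2.471 = 208.809 kg.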